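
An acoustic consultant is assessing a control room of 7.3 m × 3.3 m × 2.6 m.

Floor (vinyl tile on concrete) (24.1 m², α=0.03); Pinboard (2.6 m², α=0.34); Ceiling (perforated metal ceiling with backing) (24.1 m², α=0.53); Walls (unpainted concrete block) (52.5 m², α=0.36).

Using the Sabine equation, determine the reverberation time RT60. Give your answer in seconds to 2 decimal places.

0.30 s

Summing Sᵢαᵢ: 0.723 + 0.884 + 12.773 + 18.900 → A = 33.280 sabins.
V = 7.3·3.3·2.6 = 62.634 m³.
RT60 = 0.161 · V / A = 0.161 × 62.634 / 33.280 = 0.30 s.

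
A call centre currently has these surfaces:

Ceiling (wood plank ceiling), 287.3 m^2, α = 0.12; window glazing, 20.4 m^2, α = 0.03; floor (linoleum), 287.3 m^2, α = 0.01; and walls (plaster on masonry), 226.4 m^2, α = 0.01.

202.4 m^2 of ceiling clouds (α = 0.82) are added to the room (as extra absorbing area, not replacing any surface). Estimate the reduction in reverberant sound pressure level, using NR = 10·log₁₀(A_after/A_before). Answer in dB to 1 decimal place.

Summing Sᵢαᵢ: 34.476 + 0.612 + 2.873 + 2.264 → A_before = 40.225 sabins.
Added absorption = 202.4 × 0.82 = 165.968 sabins.
New total A_after = 206.193 sabins.
Reduction = 10 log₁₀(A_after/A_before) = 10 log₁₀(5.1260) = 7.1 dB.

7.1 dB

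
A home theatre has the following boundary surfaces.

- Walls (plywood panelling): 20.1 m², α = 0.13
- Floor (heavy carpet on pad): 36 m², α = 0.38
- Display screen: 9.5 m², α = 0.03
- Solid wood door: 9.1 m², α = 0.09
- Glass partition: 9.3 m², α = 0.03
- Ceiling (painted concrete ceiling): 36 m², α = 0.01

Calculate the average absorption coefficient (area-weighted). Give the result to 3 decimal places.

0.150

Total surface area S = 120.0 m².
Σ(Sᵢαᵢ) = 20.1*0.13 + 36*0.38 + 9.5*0.03 + 9.1*0.09 + 9.3*0.03 + 36*0.01 = 18.036.
ᾱ = A/S = 0.150.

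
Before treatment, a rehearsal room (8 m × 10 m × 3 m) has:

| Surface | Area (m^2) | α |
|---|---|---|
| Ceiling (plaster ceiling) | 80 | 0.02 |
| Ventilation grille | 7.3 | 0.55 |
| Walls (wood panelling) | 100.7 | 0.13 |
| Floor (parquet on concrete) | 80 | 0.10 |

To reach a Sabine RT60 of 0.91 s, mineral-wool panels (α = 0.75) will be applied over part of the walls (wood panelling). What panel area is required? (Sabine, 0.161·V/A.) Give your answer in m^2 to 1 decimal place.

Total absorption A₁ = 80*0.02 + 7.3*0.55 + 100.7*0.13 + 80*0.10
  = 1.600 + 4.015 + 13.091 + 8.000 = 26.706 m^2 sabins.
V = 240 m³. Target absorption A₂ = 0.161 × 240 / 0.91 = 42.462 sabins.
ΔA needed = 42.462 − 26.706 = 15.756 sabins.
Each m^2 of panel replacing the walls (wood panelling) adds (0.75 − 0.13) = 0.62 sabins.
Area = ΔA/Δα = 15.756/0.62 = 25.4 m^2.

25.4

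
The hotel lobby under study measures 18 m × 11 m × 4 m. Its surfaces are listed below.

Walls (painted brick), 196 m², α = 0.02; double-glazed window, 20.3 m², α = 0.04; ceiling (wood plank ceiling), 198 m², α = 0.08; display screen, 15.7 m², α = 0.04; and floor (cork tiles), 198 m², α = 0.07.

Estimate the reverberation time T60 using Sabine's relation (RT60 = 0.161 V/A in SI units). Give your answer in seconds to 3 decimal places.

3.637 seconds

A = Σ Sᵢαᵢ = 196×0.02 + 20.3×0.04 + 198×0.08 + 15.7×0.04 + 198×0.07 = 35.060 sabins.
Room volume: 792 m³.
T = 0.161 V/A = 0.161·792/35.060 = 3.637 s.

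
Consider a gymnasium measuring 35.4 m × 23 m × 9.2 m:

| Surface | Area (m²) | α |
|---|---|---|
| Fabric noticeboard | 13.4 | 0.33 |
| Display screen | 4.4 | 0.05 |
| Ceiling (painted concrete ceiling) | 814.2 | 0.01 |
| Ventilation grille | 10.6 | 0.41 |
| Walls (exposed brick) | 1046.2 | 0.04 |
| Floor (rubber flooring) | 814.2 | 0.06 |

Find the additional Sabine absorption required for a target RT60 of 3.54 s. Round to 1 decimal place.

A₁ = Σ Sᵢαᵢ = 13.4*0.33 + 4.4*0.05 + 814.2*0.01 + 10.6*0.41 + 1046.2*0.04 + 814.2*0.06 = 107.830 sabins.
Target A₂ = 0.161·7490.64/3.54 = 340.676 sabins (V = 7490.64 m³).
Additional absorption ΔA = 340.676 − 107.830 = 232.8 sabins.

232.8 sabins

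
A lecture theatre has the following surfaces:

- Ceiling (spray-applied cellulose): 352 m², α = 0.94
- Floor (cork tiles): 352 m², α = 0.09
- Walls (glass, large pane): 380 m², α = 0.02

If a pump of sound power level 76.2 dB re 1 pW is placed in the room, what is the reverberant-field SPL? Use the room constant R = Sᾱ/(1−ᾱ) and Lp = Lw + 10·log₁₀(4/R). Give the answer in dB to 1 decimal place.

A = 370.160 sabins; S = 1084.0 m².
ᾱ = 0.3415, so room constant R = A/(1−ᾱ) = 562.126 m².
Lp = Lw + 10 log₁₀(4/R) = 76.2 -21.48 = 54.7 dB.

54.7 dB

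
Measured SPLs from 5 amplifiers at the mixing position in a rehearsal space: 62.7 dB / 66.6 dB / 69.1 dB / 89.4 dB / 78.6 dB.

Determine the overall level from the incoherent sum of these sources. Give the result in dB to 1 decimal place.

Σ 10^(Lᵢ/10) = 9.58e+08.
Combined level = 10 log₁₀(9.58e+08) = 89.8 dB.

89.8 dB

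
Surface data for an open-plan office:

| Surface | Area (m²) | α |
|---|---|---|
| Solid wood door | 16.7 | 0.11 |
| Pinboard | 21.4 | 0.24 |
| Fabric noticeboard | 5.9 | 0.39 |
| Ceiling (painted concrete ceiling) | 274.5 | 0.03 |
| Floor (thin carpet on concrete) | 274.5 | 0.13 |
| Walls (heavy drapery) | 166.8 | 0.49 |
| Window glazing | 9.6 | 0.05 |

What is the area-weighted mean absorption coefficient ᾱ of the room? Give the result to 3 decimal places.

0.176

Total surface area S = 769.4 m².
Σ(Sᵢαᵢ) = 16.7*0.11 + 21.4*0.24 + 5.9*0.39 + 274.5*0.03 + 274.5*0.13 + 166.8*0.49 + 9.6*0.05 = 135.406.
ᾱ = 135.406 / 769.4 = 0.176.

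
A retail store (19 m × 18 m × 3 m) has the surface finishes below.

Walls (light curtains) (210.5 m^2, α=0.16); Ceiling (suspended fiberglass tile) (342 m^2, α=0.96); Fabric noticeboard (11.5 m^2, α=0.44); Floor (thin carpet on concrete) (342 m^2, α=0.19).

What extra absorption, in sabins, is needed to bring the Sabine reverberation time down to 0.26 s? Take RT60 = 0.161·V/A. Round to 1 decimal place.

203.3 sabins

A₁ = Σ Sᵢαᵢ = 210.5·0.16 + 342·0.96 + 11.5·0.44 + 342·0.19 = 432.040 sabins.
V = 1026 m³. Required absorption A₂ = 0.161 × 1026 / 0.26 = 635.331 sabins.
ΔA = A₂ − A₁ = 635.331 − 432.040 = 203.3 sabins.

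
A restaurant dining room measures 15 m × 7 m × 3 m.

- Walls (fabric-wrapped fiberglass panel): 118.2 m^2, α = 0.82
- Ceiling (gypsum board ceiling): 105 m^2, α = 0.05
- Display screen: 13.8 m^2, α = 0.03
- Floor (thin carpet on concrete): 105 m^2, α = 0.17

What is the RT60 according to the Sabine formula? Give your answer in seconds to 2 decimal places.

A = Σ Sᵢαᵢ = 118.2*0.82 + 105*0.05 + 13.8*0.03 + 105*0.17 = 120.438 sabins.
V = 15·7·3 = 315 m³.
T = 0.161 V/A = 0.161·315/120.438 = 0.42 s.

0.42 seconds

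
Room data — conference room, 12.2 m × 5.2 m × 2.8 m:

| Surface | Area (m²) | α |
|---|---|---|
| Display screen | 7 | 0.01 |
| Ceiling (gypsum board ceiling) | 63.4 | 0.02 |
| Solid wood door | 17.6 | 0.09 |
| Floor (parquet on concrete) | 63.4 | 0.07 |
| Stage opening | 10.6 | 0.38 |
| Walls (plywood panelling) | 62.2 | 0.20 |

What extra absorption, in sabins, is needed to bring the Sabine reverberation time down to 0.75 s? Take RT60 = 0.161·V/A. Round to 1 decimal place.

Summing Sᵢαᵢ: 0.070 + 1.268 + 1.584 + 4.438 + 4.028 + 12.440 → A₁ = 23.828 sabins.
Target A₂ = 0.161·177.632/0.75 = 38.132 sabins (V = 177.632 m³).
Additional absorption ΔA = 38.132 − 23.828 = 14.3 sabins.

14.3 sabins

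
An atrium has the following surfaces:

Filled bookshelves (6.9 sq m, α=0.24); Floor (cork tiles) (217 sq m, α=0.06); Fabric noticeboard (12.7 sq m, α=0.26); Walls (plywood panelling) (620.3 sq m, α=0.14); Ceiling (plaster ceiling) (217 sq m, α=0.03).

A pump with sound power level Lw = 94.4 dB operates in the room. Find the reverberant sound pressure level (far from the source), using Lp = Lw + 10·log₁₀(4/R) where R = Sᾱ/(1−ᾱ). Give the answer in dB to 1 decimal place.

79.5 dB

Σ(Sᵢαᵢ) = 6.9·0.24 + 217·0.06 + 12.7·0.26 + 620.3·0.14 + 217·0.03 = 111.330; total area S = 1073.9 sq m.
ᾱ = 111.330/1073.9 = 0.1037; R = Sᾱ/(1−ᾱ) = 111.330/(1−0.1037) = 124.211 sq m.
Lp = 94.4 + 10·log₁₀(4/124.211) = 94.4 + (-14.92) = 79.5 dB.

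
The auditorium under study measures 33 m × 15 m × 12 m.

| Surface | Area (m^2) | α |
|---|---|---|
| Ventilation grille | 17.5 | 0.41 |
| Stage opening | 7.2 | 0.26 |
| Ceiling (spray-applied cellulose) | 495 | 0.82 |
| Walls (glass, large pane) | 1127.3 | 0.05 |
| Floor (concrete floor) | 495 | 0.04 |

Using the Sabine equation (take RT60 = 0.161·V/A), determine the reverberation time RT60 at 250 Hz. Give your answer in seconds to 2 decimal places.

1.95 seconds

Equivalent absorption area: A = 17.5*0.41 + 7.2*0.26 + 495*0.82 + 1127.3*0.05 + 495*0.04 = 491.112 m^2.
Volume V = 33 × 15 × 12 = 5940 m³.
Sabine: RT60 = 0.161 × 5940 / 491.112 = 1.95 s.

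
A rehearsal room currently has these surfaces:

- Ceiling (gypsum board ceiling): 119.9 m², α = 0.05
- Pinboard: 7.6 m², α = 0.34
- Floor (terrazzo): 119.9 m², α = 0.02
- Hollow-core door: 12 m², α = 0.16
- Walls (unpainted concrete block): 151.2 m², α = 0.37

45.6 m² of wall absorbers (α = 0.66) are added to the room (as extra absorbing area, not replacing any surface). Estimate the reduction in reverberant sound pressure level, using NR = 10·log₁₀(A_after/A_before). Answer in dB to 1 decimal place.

1.6 dB

Total absorption A_before = 119.9*0.05 + 7.6*0.34 + 119.9*0.02 + 12*0.16 + 151.2*0.37
  = 5.995 + 2.584 + 2.398 + 1.920 + 55.944 = 68.841 m² sabins.
Added absorption = 45.6 × 0.66 = 30.096 sabins.
New total A_after = 98.937 sabins.
Reduction = 10 log₁₀(A_after/A_before) = 10 log₁₀(1.4372) = 1.6 dB.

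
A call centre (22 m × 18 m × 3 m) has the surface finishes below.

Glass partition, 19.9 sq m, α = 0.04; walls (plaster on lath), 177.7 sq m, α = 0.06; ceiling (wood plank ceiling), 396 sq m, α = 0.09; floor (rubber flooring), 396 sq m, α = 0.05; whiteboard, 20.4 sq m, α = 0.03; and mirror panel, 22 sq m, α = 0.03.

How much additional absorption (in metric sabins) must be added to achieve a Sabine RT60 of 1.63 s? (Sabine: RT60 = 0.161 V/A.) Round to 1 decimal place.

49.2 sabins

Summing Sᵢαᵢ: 0.796 + 10.662 + 35.640 + 19.800 + 0.612 + 0.660 → A₁ = 68.170 sabins.
V = 1188 m³. Required absorption A₂ = 0.161 × 1188 / 1.63 = 117.342 sabins.
ΔA = A₂ − A₁ = 117.342 − 68.170 = 49.2 sabins.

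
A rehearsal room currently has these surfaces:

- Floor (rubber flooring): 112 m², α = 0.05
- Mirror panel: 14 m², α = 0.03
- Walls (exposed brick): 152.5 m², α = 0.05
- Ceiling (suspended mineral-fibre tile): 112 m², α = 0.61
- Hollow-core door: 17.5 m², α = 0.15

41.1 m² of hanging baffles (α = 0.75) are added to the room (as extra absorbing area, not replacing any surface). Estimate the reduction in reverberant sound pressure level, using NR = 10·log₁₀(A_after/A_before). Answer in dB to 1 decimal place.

1.3 dB

Summing Sᵢαᵢ: 5.600 + 0.420 + 7.625 + 68.320 + 2.625 → A_before = 84.590 sabins.
Treatment contributes 41.1·0.75 = 30.825 sabins.
A_after = 84.590 + 30.825 = 115.415 sabins.
NR = 10·log₁₀(115.415/84.590) = 1.3 dB.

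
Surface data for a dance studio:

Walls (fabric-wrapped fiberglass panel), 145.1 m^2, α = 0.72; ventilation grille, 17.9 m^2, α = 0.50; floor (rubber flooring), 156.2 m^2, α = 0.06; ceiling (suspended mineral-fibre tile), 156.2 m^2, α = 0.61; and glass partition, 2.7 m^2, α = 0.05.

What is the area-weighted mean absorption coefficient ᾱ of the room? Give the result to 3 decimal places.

0.456

S = Σ Sᵢ = 145.1 + 17.9 + 156.2 + 156.2 + 2.7 = 478.1 m^2.
Σ(Sᵢαᵢ) = 145.1*0.72 + 17.9*0.50 + 156.2*0.06 + 156.2*0.61 + 2.7*0.05 = 218.211.
ᾱ = 218.211 / 478.1 = 0.456.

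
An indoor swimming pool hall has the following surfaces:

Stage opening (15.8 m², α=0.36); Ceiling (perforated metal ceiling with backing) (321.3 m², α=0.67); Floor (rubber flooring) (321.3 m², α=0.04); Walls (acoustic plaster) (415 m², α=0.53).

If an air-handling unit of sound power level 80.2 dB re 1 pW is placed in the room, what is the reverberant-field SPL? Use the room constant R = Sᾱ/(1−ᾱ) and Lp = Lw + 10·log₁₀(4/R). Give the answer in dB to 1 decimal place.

57.3 dB

A = 453.761 sabins; S = 1073.4 m².
ᾱ = 0.4227, so room constant R = A/(1−ᾱ) = 786.006 m².
Lp = 80.2 + 10·log₁₀(4/786.006) = 80.2 + (-22.93) = 57.3 dB.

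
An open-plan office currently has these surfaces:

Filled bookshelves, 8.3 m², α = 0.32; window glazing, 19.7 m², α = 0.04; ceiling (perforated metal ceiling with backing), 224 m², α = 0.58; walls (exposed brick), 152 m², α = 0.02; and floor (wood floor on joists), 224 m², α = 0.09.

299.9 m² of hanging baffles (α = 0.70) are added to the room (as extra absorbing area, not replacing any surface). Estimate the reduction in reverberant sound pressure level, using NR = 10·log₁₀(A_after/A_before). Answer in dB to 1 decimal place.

A_before = Σ Sᵢαᵢ = 8.3×0.32 + 19.7×0.04 + 224×0.58 + 152×0.02 + 224×0.09 = 156.564 sabins.
Added absorption = 299.9 × 0.70 = 209.930 sabins.
New total A_after = 366.494 sabins.
NR = 10·log₁₀(366.494/156.564) = 3.7 dB.

3.7 dB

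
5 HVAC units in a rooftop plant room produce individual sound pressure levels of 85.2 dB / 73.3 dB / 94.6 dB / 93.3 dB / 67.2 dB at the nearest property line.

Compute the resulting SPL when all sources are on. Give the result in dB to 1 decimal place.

Σ 10^(Lᵢ/10) = 5.38e+09.
L_total = 10·log₁₀(5.38e+09) = 97.3 dB.

97.3 dB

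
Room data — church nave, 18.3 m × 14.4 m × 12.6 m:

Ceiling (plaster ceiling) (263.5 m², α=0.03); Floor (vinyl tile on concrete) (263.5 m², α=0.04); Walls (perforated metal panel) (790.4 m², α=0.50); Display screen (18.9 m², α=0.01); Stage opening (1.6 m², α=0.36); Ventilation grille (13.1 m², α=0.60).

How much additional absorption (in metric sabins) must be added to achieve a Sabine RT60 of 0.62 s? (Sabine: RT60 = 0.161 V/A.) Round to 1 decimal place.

Total absorption A₁ = 263.5*0.03 + 263.5*0.04 + 790.4*0.50 + 18.9*0.01 + 1.6*0.36 + 13.1*0.60
  = 7.905 + 10.540 + 395.200 + 0.189 + 0.576 + 7.860 = 422.270 m² sabins.
V = 3320.352 m³. Required absorption A₂ = 0.161 × 3320.352 / 0.62 = 862.220 sabins.
Shortfall: 862.220 − 422.270 = 440.0 sabins.

440.0 sabins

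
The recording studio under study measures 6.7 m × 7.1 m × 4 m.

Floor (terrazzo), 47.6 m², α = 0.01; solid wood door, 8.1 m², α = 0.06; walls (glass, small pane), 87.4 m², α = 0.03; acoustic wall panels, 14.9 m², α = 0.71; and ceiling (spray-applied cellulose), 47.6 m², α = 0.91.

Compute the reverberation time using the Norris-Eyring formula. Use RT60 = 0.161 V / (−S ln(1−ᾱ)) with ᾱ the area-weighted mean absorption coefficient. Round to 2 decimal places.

S = Σ Sᵢ = 205.6 m².
Absorption A = 47.6×0.01 + 8.1×0.06 + 87.4×0.03 + 14.9×0.71 + 47.6×0.91 = 57.479 sabins.
Mean coefficient ᾱ = A/S = 0.2796.
Eyring denominator: −S ln(1−ᾱ) = 67.426.
V = 6.7 × 7.1 × 4 = 190.28 m³.
T = 0.161·V/[−S·ln(1−ᾱ)] = 0.161·190.28/67.426 = 0.45 s.

0.45 seconds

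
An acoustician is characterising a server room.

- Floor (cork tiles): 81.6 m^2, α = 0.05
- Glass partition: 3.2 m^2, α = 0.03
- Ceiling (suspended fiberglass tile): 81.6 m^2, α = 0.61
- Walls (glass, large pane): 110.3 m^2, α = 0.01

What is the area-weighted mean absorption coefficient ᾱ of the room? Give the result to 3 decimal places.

Total surface area S = 276.7 m^2.
A = 81.6*0.05 + 3.2*0.03 + 81.6*0.61 + 110.3*0.01 = 55.055 sabins.
ᾱ = 55.055 / 276.7 = 0.199.

0.199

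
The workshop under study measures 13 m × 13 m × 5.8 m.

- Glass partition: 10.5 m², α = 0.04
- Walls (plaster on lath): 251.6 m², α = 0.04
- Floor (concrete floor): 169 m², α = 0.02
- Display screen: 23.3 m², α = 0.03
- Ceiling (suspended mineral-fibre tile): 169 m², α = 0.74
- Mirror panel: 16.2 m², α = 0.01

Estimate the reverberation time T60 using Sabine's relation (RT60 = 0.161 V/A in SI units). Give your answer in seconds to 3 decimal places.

Total absorption A = 10.5*0.04 + 251.6*0.04 + 169*0.02 + 23.3*0.03 + 169*0.74 + 16.2*0.01
  = 0.420 + 10.064 + 3.380 + 0.699 + 125.060 + 0.162 = 139.785 m² sabins.
Room volume: 980.2 m³.
RT60 = 0.161 · V / A = 0.161 × 980.2 / 139.785 = 1.129 s.

1.129 sec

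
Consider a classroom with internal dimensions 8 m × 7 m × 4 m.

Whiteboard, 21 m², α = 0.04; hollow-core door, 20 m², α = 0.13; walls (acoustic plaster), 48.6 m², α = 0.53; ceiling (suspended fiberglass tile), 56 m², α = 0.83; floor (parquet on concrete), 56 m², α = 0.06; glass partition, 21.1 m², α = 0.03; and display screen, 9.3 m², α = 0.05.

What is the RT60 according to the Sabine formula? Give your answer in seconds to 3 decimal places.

Summing Sᵢαᵢ: 0.840 + 2.600 + 25.758 + 46.480 + 3.360 + 0.633 + 0.465 → A = 80.136 sabins.
V = 8·7·4 = 224 m³.
Sabine: RT60 = 0.161 × 224 / 80.136 = 0.450 s.

0.450 s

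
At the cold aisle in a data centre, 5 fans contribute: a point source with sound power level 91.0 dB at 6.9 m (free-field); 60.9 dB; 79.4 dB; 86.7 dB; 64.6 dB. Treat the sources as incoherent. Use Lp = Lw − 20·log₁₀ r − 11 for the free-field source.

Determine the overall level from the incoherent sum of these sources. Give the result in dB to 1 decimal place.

Source at 6.9 m: Lp = 91.0 − 20·log₁₀(6.9) − 11 = 63.2 dB.
Converting to relative power and adding: 10^(63.2/10) + 10^(60.9/10) + 10^(79.4/10) + 10^(86.7/10) + 10^(64.6/10) = 5.61e+08.
L_total = 10·log₁₀(5.61e+08) = 87.5 dB.

87.5 dB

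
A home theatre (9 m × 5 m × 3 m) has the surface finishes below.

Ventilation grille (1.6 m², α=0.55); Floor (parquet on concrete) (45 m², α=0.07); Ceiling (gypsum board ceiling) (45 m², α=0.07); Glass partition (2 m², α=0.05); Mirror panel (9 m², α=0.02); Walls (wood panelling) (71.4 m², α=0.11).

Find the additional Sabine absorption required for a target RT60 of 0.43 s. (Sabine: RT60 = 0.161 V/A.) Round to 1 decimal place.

Total absorption A₁ = 1.6*0.55 + 45*0.07 + 45*0.07 + 2*0.05 + 9*0.02 + 71.4*0.11
  = 0.880 + 3.150 + 3.150 + 0.100 + 0.180 + 7.854 = 15.314 m² sabins.
For T = 0.43 s, need A₂ = 0.161·V/T = 0.161·135/0.43 = 50.547 sabins.
ΔA = A₂ − A₁ = 50.547 − 15.314 = 35.2 sabins.

35.2 sabins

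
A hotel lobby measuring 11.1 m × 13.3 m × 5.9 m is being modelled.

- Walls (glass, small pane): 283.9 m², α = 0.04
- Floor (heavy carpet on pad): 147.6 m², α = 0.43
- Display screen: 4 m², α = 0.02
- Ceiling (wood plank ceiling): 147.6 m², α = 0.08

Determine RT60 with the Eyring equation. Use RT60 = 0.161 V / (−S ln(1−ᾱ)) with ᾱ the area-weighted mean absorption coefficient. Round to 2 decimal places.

1.49 seconds

Total surface area S = 283.9 + 147.6 + 4 + 147.6 = 583.1 m².
Σ(Sᵢαᵢ) = 283.9·0.04 + 147.6·0.43 + 4·0.02 + 147.6·0.08 = 86.712.
Mean coefficient ᾱ = A/S = 0.1487.
Eyring denominator: −S ln(1−ᾱ) = 93.874.
V = 11.1 × 13.3 × 5.9 = 871.017 m³.
RT60 = 0.161 × 871.017 / 93.874 = 1.49 s.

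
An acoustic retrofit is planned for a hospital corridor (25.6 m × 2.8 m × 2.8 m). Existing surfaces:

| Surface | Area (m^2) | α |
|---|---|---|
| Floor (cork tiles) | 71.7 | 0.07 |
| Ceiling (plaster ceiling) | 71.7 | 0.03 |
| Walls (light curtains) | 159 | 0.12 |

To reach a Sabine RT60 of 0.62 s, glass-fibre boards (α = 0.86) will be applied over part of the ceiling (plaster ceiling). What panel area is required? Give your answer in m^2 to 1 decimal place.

Equivalent absorption area: A₁ = 71.7*0.07 + 71.7*0.03 + 159*0.12 = 26.250 m^2.
Required A₂ = 0.161·200.704/0.62 = 52.118 sabins.
Absorption to add: 52.118 − 26.250 = 25.868 sabins.
Each m^2 of panel replacing the ceiling (plaster ceiling) adds (0.86 − 0.03) = 0.83 sabins.
Panel area = 25.868 / 0.83 = 31.2 m^2.

31.2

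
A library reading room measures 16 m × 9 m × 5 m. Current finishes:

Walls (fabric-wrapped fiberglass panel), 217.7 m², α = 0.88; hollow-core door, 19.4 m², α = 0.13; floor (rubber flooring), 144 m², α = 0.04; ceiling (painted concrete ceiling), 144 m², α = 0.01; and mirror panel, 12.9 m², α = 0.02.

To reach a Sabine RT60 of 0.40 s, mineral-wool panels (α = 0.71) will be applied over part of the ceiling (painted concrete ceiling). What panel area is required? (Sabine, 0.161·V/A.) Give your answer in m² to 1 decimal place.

126.1

A₁ = Σ Sᵢαᵢ = 217.7×0.88 + 19.4×0.13 + 144×0.04 + 144×0.01 + 12.9×0.02 = 201.556 sabins.
Required A₂ = 0.161·720/0.40 = 289.800 sabins.
Absorption to add: 289.800 − 201.556 = 88.244 sabins.
Net gain per m²: Δα = 0.71 − 0.01 = 0.70.
Area = ΔA/Δα = 88.244/0.70 = 126.1 m².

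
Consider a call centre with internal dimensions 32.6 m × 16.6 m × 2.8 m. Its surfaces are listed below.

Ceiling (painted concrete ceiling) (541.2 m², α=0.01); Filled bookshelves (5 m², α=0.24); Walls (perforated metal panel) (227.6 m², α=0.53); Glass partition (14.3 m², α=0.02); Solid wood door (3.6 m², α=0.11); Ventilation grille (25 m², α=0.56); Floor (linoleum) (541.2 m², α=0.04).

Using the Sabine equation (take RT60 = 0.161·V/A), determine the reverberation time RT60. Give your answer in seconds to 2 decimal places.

1.49 s

A = Σ Sᵢαᵢ = 541.2·0.01 + 5·0.24 + 227.6·0.53 + 14.3·0.02 + 3.6·0.11 + 25·0.56 + 541.2·0.04 = 163.570 sabins.
Room volume: 1515.248 m³.
Sabine: RT60 = 0.161 × 1515.248 / 163.570 = 1.49 s.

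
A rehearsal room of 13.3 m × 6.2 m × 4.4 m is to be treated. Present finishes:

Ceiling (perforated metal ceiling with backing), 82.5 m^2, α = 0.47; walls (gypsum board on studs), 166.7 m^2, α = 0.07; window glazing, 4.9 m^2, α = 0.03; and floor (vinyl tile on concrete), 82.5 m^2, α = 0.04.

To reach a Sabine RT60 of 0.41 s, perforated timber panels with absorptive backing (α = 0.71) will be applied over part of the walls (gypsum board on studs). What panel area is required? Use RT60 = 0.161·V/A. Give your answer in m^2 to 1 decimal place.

Equivalent absorption area: A₁ = 82.5*0.47 + 166.7*0.07 + 4.9*0.03 + 82.5*0.04 = 53.891 m^2.
V = 362.824 m³. Target absorption A₂ = 0.161 × 362.824 / 0.41 = 142.475 sabins.
Absorption to add: 142.475 − 53.891 = 88.584 sabins.
Net gain per m^2: Δα = 0.71 − 0.07 = 0.64.
Panel area = 88.584 / 0.64 = 138.4 m^2.

138.4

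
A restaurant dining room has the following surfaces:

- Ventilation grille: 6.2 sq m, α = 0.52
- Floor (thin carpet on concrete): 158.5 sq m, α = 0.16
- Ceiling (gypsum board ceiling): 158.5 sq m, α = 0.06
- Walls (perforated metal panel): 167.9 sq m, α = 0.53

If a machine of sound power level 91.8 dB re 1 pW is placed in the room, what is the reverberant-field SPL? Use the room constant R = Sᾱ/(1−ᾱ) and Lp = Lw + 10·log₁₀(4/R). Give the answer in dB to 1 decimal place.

A = 127.081 sabins; S = 491.1 sq m.
ᾱ = 0.2588, so room constant R = A/(1−ᾱ) = 171.453 sq m.
Lp = Lw + 10 log₁₀(4/R) = 91.8 -16.32 = 75.5 dB.

75.5 dB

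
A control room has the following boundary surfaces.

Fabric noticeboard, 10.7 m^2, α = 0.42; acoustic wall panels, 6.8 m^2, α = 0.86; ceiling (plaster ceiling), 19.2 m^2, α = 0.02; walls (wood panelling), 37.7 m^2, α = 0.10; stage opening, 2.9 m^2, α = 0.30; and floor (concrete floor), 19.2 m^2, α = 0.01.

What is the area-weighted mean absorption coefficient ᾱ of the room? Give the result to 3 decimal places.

Total surface area S = 96.5 m^2.
Σ(Sᵢαᵢ) = 10.7×0.42 + 6.8×0.86 + 19.2×0.02 + 37.7×0.10 + 2.9×0.30 + 19.2×0.01 = 15.558.
ᾱ = A/S = 0.161.

0.161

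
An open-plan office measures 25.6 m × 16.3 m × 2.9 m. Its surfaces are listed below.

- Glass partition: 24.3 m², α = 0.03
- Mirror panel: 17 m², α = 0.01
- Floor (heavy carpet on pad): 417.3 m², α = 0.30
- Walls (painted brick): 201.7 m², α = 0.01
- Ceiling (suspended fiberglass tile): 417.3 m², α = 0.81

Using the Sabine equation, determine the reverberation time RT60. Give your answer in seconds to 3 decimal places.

0.418 seconds

Summing Sᵢαᵢ: 0.729 + 0.170 + 125.190 + 2.017 + 338.013 → A = 466.119 sabins.
Room volume: 1210.112 m³.
RT60 = 0.161 · V / A = 0.161 × 1210.112 / 466.119 = 0.418 s.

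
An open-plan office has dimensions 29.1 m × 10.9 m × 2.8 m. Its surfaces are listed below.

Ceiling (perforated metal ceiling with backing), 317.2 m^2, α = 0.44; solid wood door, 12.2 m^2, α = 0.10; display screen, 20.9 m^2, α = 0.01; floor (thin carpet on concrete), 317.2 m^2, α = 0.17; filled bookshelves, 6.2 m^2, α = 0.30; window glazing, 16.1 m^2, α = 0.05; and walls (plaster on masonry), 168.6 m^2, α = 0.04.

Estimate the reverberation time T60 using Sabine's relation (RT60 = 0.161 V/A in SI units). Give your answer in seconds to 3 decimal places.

Total absorption A = 317.2×0.44 + 12.2×0.10 + 20.9×0.01 + 317.2×0.17 + 6.2×0.30 + 16.1×0.05 + 168.6×0.04
  = 139.568 + 1.220 + 0.209 + 53.924 + 1.860 + 0.805 + 6.744 = 204.330 m^2 sabins.
V = 29.1·10.9·2.8 = 888.132 m³.
T = 0.161 V/A = 0.161·888.132/204.330 = 0.700 s.

0.700 sec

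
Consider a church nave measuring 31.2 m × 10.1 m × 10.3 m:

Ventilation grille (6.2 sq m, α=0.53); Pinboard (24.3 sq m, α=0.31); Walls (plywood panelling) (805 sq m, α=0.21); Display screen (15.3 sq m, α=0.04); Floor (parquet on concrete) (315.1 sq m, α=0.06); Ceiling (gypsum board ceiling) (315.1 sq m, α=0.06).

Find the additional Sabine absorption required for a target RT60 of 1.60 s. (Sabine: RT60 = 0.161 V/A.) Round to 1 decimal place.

Total absorption A₁ = 6.2·0.53 + 24.3·0.31 + 805·0.21 + 15.3·0.04 + 315.1·0.06 + 315.1·0.06
  = 3.286 + 7.533 + 169.050 + 0.612 + 18.906 + 18.906 = 218.293 sq m sabins.
For T = 1.60 s, need A₂ = 0.161·V/T = 0.161·3245.736/1.60 = 326.602 sabins.
Additional absorption ΔA = 326.602 − 218.293 = 108.3 sabins.

108.3 sabins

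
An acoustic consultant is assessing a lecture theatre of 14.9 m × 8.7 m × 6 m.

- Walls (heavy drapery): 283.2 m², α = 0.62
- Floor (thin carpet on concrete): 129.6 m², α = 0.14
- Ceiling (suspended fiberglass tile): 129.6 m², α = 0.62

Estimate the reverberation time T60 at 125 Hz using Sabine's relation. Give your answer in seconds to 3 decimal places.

0.457 s

Summing Sᵢαᵢ: 175.584 + 18.144 + 80.352 → A = 274.080 sabins.
Room volume: 777.78 m³.
Sabine: RT60 = 0.161 × 777.78 / 274.080 = 0.457 s.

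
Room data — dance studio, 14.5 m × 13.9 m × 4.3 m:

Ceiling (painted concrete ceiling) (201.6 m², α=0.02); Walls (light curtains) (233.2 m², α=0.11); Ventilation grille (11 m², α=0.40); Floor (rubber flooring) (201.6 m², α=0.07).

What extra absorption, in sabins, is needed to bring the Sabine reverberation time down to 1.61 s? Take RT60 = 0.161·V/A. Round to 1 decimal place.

Equivalent absorption area: A₁ = 201.6·0.02 + 233.2·0.11 + 11·0.40 + 201.6·0.07 = 48.196 m².
Target A₂ = 0.161·866.665/1.61 = 86.666 sabins (V = 866.665 m³).
Shortfall: 86.666 − 48.196 = 38.5 sabins.

38.5 sabins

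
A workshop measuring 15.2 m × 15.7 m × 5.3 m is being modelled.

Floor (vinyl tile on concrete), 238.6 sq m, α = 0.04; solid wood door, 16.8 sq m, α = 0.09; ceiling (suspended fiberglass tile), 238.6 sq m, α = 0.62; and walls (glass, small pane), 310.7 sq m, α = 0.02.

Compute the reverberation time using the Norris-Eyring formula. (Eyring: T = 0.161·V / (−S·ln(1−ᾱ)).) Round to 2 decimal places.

Total surface area S = 238.6 + 16.8 + 238.6 + 310.7 = 804.7 sq m.
Absorption A = 238.6·0.04 + 16.8·0.09 + 238.6·0.62 + 310.7·0.02 = 165.202 sabins.
ᾱ = 165.202 / 804.7 = 0.2053.
Eyring denominator: −S ln(1−ᾱ) = 184.912.
V = 15.2 × 15.7 × 5.3 = 1264.792 m³.
T = 0.161·V/[−S·ln(1−ᾱ)] = 0.161·1264.792/184.912 = 1.10 s.

1.10 s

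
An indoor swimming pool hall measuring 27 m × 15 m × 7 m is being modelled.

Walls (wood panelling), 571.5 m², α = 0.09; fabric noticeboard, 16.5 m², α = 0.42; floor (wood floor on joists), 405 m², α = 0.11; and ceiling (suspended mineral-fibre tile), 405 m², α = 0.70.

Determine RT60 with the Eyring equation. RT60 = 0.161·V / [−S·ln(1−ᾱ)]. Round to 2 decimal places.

1.01 s

Total surface area S = 571.5 + 16.5 + 405 + 405 = 1398.0 m².
Absorption A = 571.5×0.09 + 16.5×0.42 + 405×0.11 + 405×0.70 = 386.415 sabins.
ᾱ = 386.415 / 1398.0 = 0.2764.
−S·ln(1−ᾱ) = −1398.0 × ln(1 − 0.2764) = 452.276.
V = 27 × 15 × 7 = 2835 m³.
RT60 = 0.161 × 2835 / 452.276 = 1.01 s.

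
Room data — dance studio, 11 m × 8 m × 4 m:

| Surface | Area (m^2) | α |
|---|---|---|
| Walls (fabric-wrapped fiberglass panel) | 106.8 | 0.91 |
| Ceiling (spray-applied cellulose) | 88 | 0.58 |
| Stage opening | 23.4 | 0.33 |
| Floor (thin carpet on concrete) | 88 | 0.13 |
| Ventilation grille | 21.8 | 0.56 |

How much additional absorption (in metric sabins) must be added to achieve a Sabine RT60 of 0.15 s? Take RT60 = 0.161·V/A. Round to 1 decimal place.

A₁ = Σ Sᵢαᵢ = 106.8×0.91 + 88×0.58 + 23.4×0.33 + 88×0.13 + 21.8×0.56 = 179.598 sabins.
V = 352 m³. Required absorption A₂ = 0.161 × 352 / 0.15 = 377.813 sabins.
Additional absorption ΔA = 377.813 − 179.598 = 198.2 sabins.

198.2 sabins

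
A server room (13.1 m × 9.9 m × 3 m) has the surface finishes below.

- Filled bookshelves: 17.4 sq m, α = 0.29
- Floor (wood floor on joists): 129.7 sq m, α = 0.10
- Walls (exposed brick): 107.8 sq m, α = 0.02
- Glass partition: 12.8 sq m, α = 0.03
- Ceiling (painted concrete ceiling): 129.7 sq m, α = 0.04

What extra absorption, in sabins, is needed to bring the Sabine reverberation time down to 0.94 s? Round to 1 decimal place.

A₁ = Σ Sᵢαᵢ = 17.4×0.29 + 129.7×0.10 + 107.8×0.02 + 12.8×0.03 + 129.7×0.04 = 25.744 sabins.
V = 389.07 m³. Required absorption A₂ = 0.161 × 389.07 / 0.94 = 66.639 sabins.
Shortfall: 66.639 − 25.744 = 40.9 sabins.

40.9 sabins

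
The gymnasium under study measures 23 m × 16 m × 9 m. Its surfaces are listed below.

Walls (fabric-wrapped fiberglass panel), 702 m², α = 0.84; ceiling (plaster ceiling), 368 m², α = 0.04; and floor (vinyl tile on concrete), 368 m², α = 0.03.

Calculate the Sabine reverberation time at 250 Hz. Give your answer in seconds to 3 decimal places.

0.866 sec

A = Σ Sᵢαᵢ = 702*0.84 + 368*0.04 + 368*0.03 = 615.440 sabins.
Volume V = 23 × 16 × 9 = 3312 m³.
RT60 = 0.161 · V / A = 0.161 × 3312 / 615.440 = 0.866 s.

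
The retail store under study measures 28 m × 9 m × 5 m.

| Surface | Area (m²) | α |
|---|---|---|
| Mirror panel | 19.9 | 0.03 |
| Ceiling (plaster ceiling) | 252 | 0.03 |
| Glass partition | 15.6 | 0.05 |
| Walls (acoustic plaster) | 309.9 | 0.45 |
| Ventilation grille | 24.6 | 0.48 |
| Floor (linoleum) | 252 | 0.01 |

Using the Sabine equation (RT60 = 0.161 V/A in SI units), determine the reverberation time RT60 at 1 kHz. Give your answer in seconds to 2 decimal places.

1.25 sec

Summing Sᵢαᵢ: 0.597 + 7.560 + 0.780 + 139.455 + 11.808 + 2.520 → A = 162.720 sabins.
Room volume: 1260 m³.
RT60 = 0.161 · V / A = 0.161 × 1260 / 162.720 = 1.25 s.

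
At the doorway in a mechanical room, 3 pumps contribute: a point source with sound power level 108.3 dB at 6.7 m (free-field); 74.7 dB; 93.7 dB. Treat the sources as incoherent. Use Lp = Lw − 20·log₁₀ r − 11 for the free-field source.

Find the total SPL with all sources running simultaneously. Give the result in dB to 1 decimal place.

Source at 6.7 m: Lp = 108.3 − 20·log₁₀(6.7) − 11 = 80.8 dB.
Σ 10^(Lᵢ/10) = 2.494e+09.
Combined level = 10 log₁₀(2.494e+09) = 94.0 dB.

94.0 dB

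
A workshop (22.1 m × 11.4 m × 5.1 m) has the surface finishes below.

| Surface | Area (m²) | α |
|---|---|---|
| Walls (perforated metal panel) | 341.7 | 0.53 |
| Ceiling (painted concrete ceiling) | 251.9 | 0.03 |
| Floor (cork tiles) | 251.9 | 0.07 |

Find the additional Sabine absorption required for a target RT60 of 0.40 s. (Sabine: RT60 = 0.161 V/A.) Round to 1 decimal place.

310.9 sabins

A₁ = Σ Sᵢαᵢ = 341.7·0.53 + 251.9·0.03 + 251.9·0.07 = 206.291 sabins.
V = 1284.894 m³. Required absorption A₂ = 0.161 × 1284.894 / 0.40 = 517.170 sabins.
Shortfall: 517.170 − 206.291 = 310.9 sabins.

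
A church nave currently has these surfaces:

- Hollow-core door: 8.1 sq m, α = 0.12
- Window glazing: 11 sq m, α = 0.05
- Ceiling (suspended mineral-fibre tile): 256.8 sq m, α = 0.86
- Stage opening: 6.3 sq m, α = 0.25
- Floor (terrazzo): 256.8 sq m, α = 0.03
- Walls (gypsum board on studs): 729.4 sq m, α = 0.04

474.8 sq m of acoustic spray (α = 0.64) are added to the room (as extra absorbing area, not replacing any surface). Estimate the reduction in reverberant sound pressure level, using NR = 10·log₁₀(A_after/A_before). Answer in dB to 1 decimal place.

Equivalent absorption area: A_before = 8.1*0.12 + 11*0.05 + 256.8*0.86 + 6.3*0.25 + 256.8*0.03 + 729.4*0.04 = 260.825 sq m.
Treatment contributes 474.8·0.64 = 303.872 sabins.
New total A_after = 564.697 sabins.
NR = 10·log₁₀(564.697/260.825) = 3.4 dB.

3.4 dB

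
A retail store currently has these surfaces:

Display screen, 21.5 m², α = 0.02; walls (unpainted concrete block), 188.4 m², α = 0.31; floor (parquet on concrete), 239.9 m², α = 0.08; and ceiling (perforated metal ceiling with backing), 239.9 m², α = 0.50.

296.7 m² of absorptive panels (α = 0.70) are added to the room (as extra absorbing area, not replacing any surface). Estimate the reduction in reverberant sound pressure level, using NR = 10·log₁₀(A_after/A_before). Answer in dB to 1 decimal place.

3.1 dB

Total absorption A_before = 21.5·0.02 + 188.4·0.31 + 239.9·0.08 + 239.9·0.50
  = 0.430 + 58.404 + 19.192 + 119.950 = 197.976 m² sabins.
Treatment contributes 296.7·0.70 = 207.690 sabins.
A_after = 197.976 + 207.690 = 405.666 sabins.
Reduction = 10 log₁₀(A_after/A_before) = 10 log₁₀(2.0491) = 3.1 dB.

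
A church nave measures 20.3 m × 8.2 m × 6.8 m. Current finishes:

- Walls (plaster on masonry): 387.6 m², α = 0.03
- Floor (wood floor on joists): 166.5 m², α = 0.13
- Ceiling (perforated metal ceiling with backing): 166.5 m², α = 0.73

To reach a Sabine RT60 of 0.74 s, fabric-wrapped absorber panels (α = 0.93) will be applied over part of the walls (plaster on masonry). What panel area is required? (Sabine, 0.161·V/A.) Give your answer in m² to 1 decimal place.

101.6

A₁ = Σ Sᵢαᵢ = 387.6·0.03 + 166.5·0.13 + 166.5·0.73 = 154.818 sabins.
Required A₂ = 0.161·1131.928/0.74 = 246.271 sabins.
ΔA needed = 246.271 − 154.818 = 91.453 sabins.
Net gain per m²: Δα = 0.93 − 0.03 = 0.90.
Panel area = 91.453 / 0.90 = 101.6 m².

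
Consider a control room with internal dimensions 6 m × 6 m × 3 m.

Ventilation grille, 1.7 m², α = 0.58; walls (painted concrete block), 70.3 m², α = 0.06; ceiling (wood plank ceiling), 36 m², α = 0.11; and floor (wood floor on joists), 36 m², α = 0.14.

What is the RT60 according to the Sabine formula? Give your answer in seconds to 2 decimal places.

A = Σ Sᵢαᵢ = 1.7·0.58 + 70.3·0.06 + 36·0.11 + 36·0.14 = 14.204 sabins.
Volume V = 6 × 6 × 3 = 108 m³.
T = 0.161 V/A = 0.161·108/14.204 = 1.22 s.

1.22 seconds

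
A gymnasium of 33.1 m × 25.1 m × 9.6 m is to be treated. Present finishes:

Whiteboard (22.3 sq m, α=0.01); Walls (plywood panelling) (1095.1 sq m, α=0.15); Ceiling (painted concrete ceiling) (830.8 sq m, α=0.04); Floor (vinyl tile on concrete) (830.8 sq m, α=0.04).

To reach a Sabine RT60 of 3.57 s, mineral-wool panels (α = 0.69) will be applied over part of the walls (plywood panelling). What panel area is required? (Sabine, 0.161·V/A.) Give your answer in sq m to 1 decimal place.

238.4

Equivalent absorption area: A₁ = 22.3×0.01 + 1095.1×0.15 + 830.8×0.04 + 830.8×0.04 = 230.952 sq m.
Required A₂ = 0.161·7975.776/3.57 = 359.692 sabins.
ΔA needed = 359.692 − 230.952 = 128.740 sabins.
Each sq m of panel replacing the walls (plywood panelling) adds (0.69 − 0.15) = 0.54 sabins.
Area = ΔA/Δα = 128.740/0.54 = 238.4 sq m.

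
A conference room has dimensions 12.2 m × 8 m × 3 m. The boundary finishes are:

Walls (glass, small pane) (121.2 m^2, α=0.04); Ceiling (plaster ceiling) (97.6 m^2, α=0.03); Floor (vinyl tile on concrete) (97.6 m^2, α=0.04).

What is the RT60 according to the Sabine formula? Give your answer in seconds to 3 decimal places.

4.036 s

Summing Sᵢαᵢ: 4.848 + 2.928 + 3.904 → A = 11.680 sabins.
Room volume: 292.8 m³.
Sabine: RT60 = 0.161 × 292.8 / 11.680 = 4.036 s.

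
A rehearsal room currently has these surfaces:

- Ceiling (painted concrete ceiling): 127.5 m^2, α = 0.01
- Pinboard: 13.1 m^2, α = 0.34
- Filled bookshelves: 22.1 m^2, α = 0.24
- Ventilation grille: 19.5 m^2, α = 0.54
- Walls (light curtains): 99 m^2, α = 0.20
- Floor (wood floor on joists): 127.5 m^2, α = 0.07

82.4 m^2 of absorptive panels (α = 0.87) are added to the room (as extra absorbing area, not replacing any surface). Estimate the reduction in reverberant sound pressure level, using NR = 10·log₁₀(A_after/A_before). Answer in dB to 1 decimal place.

3.8 dB

A_before = Σ Sᵢαᵢ = 127.5·0.01 + 13.1·0.34 + 22.1·0.24 + 19.5·0.54 + 99·0.20 + 127.5·0.07 = 50.288 sabins.
Added absorption = 82.4 × 0.87 = 71.688 sabins.
New total A_after = 121.976 sabins.
NR = 10·log₁₀(121.976/50.288) = 3.8 dB.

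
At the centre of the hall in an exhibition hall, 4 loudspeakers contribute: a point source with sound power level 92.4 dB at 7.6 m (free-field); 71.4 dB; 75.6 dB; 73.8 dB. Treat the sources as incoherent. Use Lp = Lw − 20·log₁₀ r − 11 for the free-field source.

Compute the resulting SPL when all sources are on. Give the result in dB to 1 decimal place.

Source at 7.6 m: Lp = 92.4 − 20·log₁₀(7.6) − 11 = 63.8 dB.
Sum in the linear (power) domain: Σ 10^(Lᵢ/10) = 10^(63.8/10) + 10^(71.4/10) + 10^(75.6/10) + 10^(73.8/10) = 7.65e+07.
Combined level = 10 log₁₀(7.65e+07) = 78.8 dB.

78.8 dB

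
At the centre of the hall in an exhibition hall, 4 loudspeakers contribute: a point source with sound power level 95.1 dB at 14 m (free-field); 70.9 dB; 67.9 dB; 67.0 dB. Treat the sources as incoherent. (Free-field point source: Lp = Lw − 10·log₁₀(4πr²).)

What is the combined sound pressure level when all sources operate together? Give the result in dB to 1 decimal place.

73.9 dB

Source at 14 m: Lp = 95.1 − 10·log₁₀(4π·14²) = 95.1 − 10·log₁₀(2463.009) = 61.2 dB.
Converting to relative power and adding: 10^(61.2/10) + 10^(70.9/10) + 10^(67.9/10) + 10^(67.0/10) = 2.48e+07.
Combined level = 10 log₁₀(2.48e+07) = 73.9 dB.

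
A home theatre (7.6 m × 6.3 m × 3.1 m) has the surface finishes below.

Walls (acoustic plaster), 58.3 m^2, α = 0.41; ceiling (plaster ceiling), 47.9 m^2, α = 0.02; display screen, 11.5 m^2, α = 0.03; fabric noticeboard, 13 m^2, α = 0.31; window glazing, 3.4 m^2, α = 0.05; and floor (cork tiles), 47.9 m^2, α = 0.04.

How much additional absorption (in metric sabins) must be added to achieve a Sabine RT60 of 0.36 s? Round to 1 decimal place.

Summing Sᵢαᵢ: 23.903 + 0.958 + 0.345 + 4.030 + 0.170 + 1.916 → A₁ = 31.322 sabins.
Target A₂ = 0.161·148.428/0.36 = 66.380 sabins (V = 148.428 m³).
Additional absorption ΔA = 66.380 − 31.322 = 35.1 sabins.

35.1 sabins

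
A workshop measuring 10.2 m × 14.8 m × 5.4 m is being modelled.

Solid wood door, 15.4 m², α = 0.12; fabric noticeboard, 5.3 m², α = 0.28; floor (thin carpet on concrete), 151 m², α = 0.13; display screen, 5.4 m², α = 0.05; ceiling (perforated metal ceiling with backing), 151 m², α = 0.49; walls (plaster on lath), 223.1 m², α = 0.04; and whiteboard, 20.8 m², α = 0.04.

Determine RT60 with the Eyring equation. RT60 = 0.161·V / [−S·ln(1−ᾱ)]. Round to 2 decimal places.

S = Σ Sᵢ = 572.0 m².
Absorption A = 15.4×0.12 + 5.3×0.28 + 151×0.13 + 5.4×0.05 + 151×0.49 + 223.1×0.04 + 20.8×0.04 = 106.978 sabins.
ᾱ = 106.978 / 572.0 = 0.1870.
−S·ln(1−ᾱ) = −572.0 × ln(1 − 0.1870) = 118.418.
V = 10.2 × 14.8 × 5.4 = 815.184 m³.
T = 0.161·V/[−S·ln(1−ᾱ)] = 0.161·815.184/118.418 = 1.11 s.

1.11 s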